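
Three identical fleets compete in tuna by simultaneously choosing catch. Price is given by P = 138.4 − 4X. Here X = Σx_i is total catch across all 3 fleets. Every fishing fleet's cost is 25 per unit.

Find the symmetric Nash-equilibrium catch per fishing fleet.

7.0875

A representative fishing fleet's profit is π_i = x_i(138.4 − 4X) − 25x_i, with X = x_i + Σ_{j≠i} x_j.
First-order condition: 113.4 − 8x_i − 4Σ_{j≠i} x_j = 0.
With identical fishing fleets, set every x_j = x: then 113.4 − 8x − 8x = 0, i.e. x = 113.4/16 = 7.0875.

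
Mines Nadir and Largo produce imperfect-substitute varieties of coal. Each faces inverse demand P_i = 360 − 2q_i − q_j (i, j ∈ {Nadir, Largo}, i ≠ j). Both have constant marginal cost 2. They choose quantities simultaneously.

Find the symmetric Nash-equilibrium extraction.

71.6

Mine Nadir's profit: π = q_{Nadir}(360 − 2q_{Nadir} − q_{Largo}) − 2q_{Nadir}.
∂π/∂q_{Nadir} = 358 − 4q_{Nadir} − q_{Largo} = 0 ⇒ q_{Nadir} = 89.5 − 0.25q_{Largo}.
Setting q_{Nadir} = q_{Largo} in the reaction function: q_{Nadir} = 89.5 − 0.25q_{Nadir}, so q_{Nadir} = 89.5 / 1.25 = 71.6.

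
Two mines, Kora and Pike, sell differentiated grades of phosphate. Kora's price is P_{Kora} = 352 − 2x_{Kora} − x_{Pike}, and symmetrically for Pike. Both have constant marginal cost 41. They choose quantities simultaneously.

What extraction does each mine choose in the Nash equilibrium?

62.2

Mine Kora's profit: π = x_{Kora}(352 − 2x_{Kora} − x_{Pike}) − 41x_{Kora}.
∂π/∂x_{Kora} = 311 − 4x_{Kora} − x_{Pike} = 0 ⇒ x_{Kora} = 77.75 − 0.25x_{Pike}.
Setting x_{Kora} = x_{Pike} in the reaction function: x_{Kora} = 77.75 − 0.25x_{Kora}, so x_{Kora} = 77.75 / 1.25 = 62.2.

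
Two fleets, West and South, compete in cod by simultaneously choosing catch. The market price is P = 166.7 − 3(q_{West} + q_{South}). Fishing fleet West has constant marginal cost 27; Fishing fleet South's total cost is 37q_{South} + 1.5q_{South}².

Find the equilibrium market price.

Fishing fleet West's profit: π = q_{West}(166.7 − 3(q_{West} + q_{South})) − 27q_{West}.
∂π/∂q_{West} = 139.7 − 6q_{West} − 3q_{South} = 0, so q_{West} = 1397/60 − 0.5q_{South}.
For South: ∂π/∂q_{South} = 129.7 − 9q_{South} − 3q_{West} = 0 ⇒ q_{South} = 1297/90 − (1/3)q_{West}.
Solving the two reaction functions simultaneously: (1 − (−0.5)(−1/3))q_{West} = 1397/60 − 0.5·(1297/90), so (5/6)q_{West} = 1447/90 and q_{West} = 1447/75.
Then q_{South} = 1297/90 − (1/3)·(1447/75) = 7.98.
Equilibrium price: P = 166.7 − 3·(4091/150) = 84.88.

84.88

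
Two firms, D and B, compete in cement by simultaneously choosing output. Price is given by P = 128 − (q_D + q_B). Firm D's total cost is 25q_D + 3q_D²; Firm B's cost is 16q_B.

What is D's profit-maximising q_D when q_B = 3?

12.5

Firm D's profit: π = q_D(128 − (q_D + q_B)) − 25q_D − 3q_D².
∂π/∂q_D = 103 − 8q_D − q_B = 0, so q_D = 12.875 − 0.125q_B.
At q_B = 3: q_D = 12.875 − 0.125·3 = 12.5.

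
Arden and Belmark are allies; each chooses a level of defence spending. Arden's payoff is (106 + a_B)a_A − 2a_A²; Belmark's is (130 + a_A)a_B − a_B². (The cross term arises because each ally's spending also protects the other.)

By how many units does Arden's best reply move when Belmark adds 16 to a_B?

Expanding Arden's payoff: 106a_A + a_Ba_A − 2a_A².
∂π/∂a_A = 106 + a_B − 4a_A = 0, so a_A = 26.5 + 0.25a_B.
The reaction-function slope is 0.25, so a 16-unit rise in a_B moves a_A by 0.25 × 16 = 4. Arden's best response rises — the actions are strategic complements.

4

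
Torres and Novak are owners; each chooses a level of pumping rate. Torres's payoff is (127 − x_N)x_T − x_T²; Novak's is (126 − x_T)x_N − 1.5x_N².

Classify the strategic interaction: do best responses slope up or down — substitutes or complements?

Expanding Torres's payoff: 127x_T − x_Nx_T − x_T².
∂π/∂x_T = 127 − x_N − 2x_T = 0, so x_T = 63.5 − 0.5x_N.
The best-response slope dx_T/dx_N = −0.5 < 0: the reaction function is downward-sloping, so the choices are strategic substitutes.

strategic substitutes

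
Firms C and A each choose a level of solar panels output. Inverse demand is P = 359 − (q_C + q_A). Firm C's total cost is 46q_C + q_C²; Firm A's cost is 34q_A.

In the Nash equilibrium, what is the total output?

184

Firm C's profit: π = q_C(359 − (q_C + q_A)) − 46q_C − q_C².
∂π/∂q_C = 313 − 4q_C − q_A = 0, so q_C = 78.25 − 0.25q_A.
For A: ∂π/∂q_A = 325 − 2q_A − q_C = 0 ⇒ q_A = 162.5 − 0.5q_C.
Substituting the second reaction function into the first: q_C = 78.25 − 0.25(162.5 − 0.5q_C), which gives 0.875q_C = 37.625 ⇒ q_C = 43.
Then q_A = 162.5 − 0.5·43 = 141.
Total output: 43 + 141 = 184.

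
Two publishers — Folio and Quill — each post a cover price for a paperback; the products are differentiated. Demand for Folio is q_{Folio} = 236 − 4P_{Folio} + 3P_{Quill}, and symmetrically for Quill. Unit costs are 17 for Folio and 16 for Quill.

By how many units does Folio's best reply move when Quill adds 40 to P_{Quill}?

15

Folio's profit: π = (P_{Folio} − 17)(236 − 4P_{Folio} + 3P_{Quill}).
∂π/∂P_{Folio} = 304 − 8P_{Folio} + 3P_{Quill} = 0 ⇒ P_{Folio} = 38 + 0.375P_{Quill}.
The reaction-function slope is 0.375, so a 40-unit rise in P_{Quill} moves P_{Folio} by 0.375 × 40 = 15. Folio's best response rises — the actions are strategic complements.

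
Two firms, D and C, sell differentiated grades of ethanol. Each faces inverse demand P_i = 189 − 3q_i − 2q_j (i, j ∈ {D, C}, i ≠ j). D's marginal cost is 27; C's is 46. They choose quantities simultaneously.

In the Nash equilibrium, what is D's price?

91.3125

Firm D's profit: π = q_D(189 − 3q_D − 2q_C) − 27q_D.
∂π/∂q_D = 162 − 6q_D − 2q_C = 0 ⇒ q_D = 27 − (1/3)q_C.
Similarly q_C = 143/6 − (1/3)q_D.
Substituting the second reaction function into the first: q_D = 27 − (1/3)(143/6 − (1/3)q_D), which gives (8/9)q_D = 343/18 ⇒ q_D = 21.4375.
Then q_C = 143/6 − (1/3)·21.4375 = 16.6875.
P_D = 189 − 3·21.4375 − 2·16.6875 = 91.3125.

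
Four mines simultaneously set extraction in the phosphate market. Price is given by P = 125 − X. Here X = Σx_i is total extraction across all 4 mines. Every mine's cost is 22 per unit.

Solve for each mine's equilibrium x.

20.6

A representative mine's profit is π_i = x_i(125 − X) − 22x_i, with X = x_i + Σ_{j≠i} x_j.
First-order condition: 103 − 2x_i − Σ_{j≠i} x_j = 0.
In a symmetric equilibrium every mine chooses the same x, so Σ_{j≠i} x_j = 3x. The condition becomes 103 − 5x = 0, giving x = 103/5 = 20.6.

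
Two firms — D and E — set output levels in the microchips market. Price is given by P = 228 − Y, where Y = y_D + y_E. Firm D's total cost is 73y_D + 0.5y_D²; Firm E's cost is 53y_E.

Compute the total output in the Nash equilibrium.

101

Firm D's profit: π = y_D(228 − (y_D + y_E)) − 73y_D − 0.5y_D².
∂π/∂y_D = 155 − 3y_D − y_E = 0, so y_D = 155/3 − (1/3)y_E.
For E: ∂π/∂y_E = 175 − 2y_E − y_D = 0 ⇒ y_E = 87.5 − 0.5y_D.
Solving the two reaction functions simultaneously: (1 − (−1/3)(−0.5))y_D = 155/3 − (1/3)·87.5, so (5/6)y_D = 22.5 and y_D = 27.
Then y_E = 87.5 − 0.5·27 = 74.
Total output: 27 + 74 = 101.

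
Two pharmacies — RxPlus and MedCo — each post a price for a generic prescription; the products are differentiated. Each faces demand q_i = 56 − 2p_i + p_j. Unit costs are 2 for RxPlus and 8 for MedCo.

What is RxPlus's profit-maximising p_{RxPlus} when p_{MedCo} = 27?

RxPlus's profit: π = (p_{RxPlus} − 2)(56 − 2p_{RxPlus} + p_{MedCo}).
∂π/∂p_{RxPlus} = 60 − 4p_{RxPlus} + p_{MedCo} = 0 ⇒ p_{RxPlus} = 15 + 0.25p_{MedCo}.
At p_{MedCo} = 27: p_{RxPlus} = 15 + 0.25·27 = 21.75.

21.75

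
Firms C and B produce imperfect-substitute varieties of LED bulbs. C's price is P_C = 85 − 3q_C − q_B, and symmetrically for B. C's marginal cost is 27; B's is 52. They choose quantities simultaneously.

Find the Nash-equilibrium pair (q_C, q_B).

9, 4

Firm C's profit: π = q_C(85 − 3q_C − q_B) − 27q_C.
∂π/∂q_C = 58 − 6q_C − q_B = 0 ⇒ q_C = 29/3 − (1/6)q_B.
Similarly q_B = 5.5 − (1/6)q_C.
Solving the two reaction functions simultaneously: (1 − (−1/6)(−1/6))q_C = 29/3 − (1/6)·5.5, so (35/36)q_C = 8.75 and q_C = 9.
Then q_B = 5.5 − (1/6)·9 = 4.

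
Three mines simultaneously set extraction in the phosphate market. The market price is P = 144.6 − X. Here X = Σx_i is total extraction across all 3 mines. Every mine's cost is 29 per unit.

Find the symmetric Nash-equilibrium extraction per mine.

28.9

A representative mine's profit is π_i = x_i(144.6 − X) − 29x_i, with X = x_i + Σ_{j≠i} x_j.
First-order condition: 115.6 − 2x_i − Σ_{j≠i} x_j = 0.
Imposing symmetry (x_j = x for all j) turns Σ_{j≠i} x_j into 2x, so 115.6 = 4x and x = 28.9.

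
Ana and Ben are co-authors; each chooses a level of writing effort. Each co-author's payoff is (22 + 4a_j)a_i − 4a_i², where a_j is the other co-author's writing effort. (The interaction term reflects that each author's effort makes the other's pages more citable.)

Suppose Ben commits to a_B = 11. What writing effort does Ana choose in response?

8.25

Ana's payoff is (22 + 4a_B)a_A − 4a_A².
∂π/∂a_A = 22 + 4a_B − 8a_A = 0, so a_A = 2.75 + 0.5a_B.
At a_B = 11: a_A = 2.75 + 0.5·11 = 8.25.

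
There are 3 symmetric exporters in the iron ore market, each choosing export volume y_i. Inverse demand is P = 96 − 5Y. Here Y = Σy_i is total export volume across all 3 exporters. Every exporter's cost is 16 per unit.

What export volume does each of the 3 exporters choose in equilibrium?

4

A representative exporter's profit is π_i = y_i(96 − 5Y) − 16y_i, with Y = y_i + Σ_{j≠i} y_j.
First-order condition: 80 − 10y_i − 5Σ_{j≠i} y_j = 0.
With identical exporters, set every y_j = y: then 80 − 10y − 10y = 0, i.e. y = 80/20 = 4.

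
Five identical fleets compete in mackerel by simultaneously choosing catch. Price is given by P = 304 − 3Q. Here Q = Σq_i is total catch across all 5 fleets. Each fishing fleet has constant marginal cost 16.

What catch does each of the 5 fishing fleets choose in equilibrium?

16

A representative fishing fleet's profit is π_i = q_i(304 − 3Q) − 16q_i, with Q = q_i + Σ_{j≠i} q_j.
First-order condition: 288 − 6q_i − 3Σ_{j≠i} q_j = 0.
With identical fishing fleets, set every q_j = q: then 288 − 6q − 12q = 0, i.e. q = 288/18 = 16.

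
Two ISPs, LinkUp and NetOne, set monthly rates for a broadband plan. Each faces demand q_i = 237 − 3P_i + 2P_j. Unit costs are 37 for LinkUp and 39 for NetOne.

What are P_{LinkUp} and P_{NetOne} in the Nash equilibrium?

LinkUp's profit: π = (P_{LinkUp} − 37)(237 − 3P_{LinkUp} + 2P_{NetOne}).
∂π/∂P_{LinkUp} = 348 − 6P_{LinkUp} + 2P_{NetOne} = 0 ⇒ P_{LinkUp} = 58 + (1/3)P_{NetOne}.
Similarly P_{NetOne} = 59 + (1/3)P_{LinkUp}.
Substituting the second reaction function into the first: P_{LinkUp} = 58 + (1/3)(59 + (1/3)P_{LinkUp}), which gives (8/9)P_{LinkUp} = 233/3 ⇒ P_{LinkUp} = 87.375.
Then P_{NetOne} = 59 + (1/3)·87.375 = 88.125.

87.375, 88.125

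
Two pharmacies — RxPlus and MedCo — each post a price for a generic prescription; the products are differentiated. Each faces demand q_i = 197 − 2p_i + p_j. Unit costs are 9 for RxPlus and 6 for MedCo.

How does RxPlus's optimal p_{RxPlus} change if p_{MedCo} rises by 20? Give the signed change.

5

RxPlus's profit: π = (p_{RxPlus} − 9)(197 − 2p_{RxPlus} + p_{MedCo}).
∂π/∂p_{RxPlus} = 215 − 4p_{RxPlus} + p_{MedCo} = 0 ⇒ p_{RxPlus} = 53.75 + 0.25p_{MedCo}.
The reaction-function slope is 0.25, so a 20-unit rise in p_{MedCo} moves p_{RxPlus} by 0.25 × 20 = 5. RxPlus's best response rises — the actions are strategic complements.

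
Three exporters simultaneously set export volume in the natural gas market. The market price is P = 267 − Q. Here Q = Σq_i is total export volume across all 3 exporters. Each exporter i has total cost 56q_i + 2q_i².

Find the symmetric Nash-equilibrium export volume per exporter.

26.375

A representative exporter's profit is π_i = q_i(267 − Q) − 56q_i − 2q_i², with Q = q_i + Σ_{j≠i} q_j.
First-order condition: 211 − 6q_i − Σ_{j≠i} q_j = 0.
With identical exporters, set every q_j = q: then 211 − 6q − 2q = 0, i.e. q = 211/8 = 26.375.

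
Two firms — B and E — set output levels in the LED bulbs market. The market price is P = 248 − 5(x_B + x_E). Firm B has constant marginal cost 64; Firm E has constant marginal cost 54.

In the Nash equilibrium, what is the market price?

Firm B's profit: π = x_B(248 − 5(x_B + x_E)) − 64x_B.
∂π/∂x_B = 184 − 10x_B − 5x_E = 0, so x_B = 18.4 − 0.5x_E.
By the same steps for E: x_E = 19.4 − 0.5x_B.
Substituting the second reaction function into the first: x_B = 18.4 − 0.5(19.4 − 0.5x_B), which gives 0.75x_B = 8.7 ⇒ x_B = 11.6.
Then x_E = 19.4 − 0.5·11.6 = 13.6.
Equilibrium price: P = 248 − 5·25.2 = 122.

122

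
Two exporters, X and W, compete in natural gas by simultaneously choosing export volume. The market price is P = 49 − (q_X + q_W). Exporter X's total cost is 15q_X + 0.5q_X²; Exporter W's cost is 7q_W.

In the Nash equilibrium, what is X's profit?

Exporter X's profit: π = q_X(49 − (q_X + q_W)) − 15q_X − 0.5q_X².
∂π/∂q_X = 34 − 3q_X − q_W = 0, so q_X = 34/3 − (1/3)q_W.
For W: ∂π/∂q_W = 42 − 2q_W − q_X = 0 ⇒ q_W = 21 − 0.5q_X.
Solving the two reaction functions simultaneously: (1 − (−1/3)(−0.5))q_X = 34/3 − (1/3)·21, so (5/6)q_X = 13/3 and q_X = 5.2.
Then q_W = 21 − 0.5·5.2 = 18.4.
Price P = 49 − 23.6 = 25.4.
X's profit: (25.4 − 15)·5.2 − 0.5(5.2)² = 40.56.

40.56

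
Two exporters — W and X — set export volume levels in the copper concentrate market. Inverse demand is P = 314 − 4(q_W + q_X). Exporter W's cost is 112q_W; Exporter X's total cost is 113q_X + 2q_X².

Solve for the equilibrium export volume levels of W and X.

20.25, 10

Exporter W's profit: π = q_W(314 − 4(q_W + q_X)) − 112q_W.
∂π/∂q_W = 202 − 8q_W − 4q_X = 0, so q_W = 25.25 − 0.5q_X.
For X: ∂π/∂q_X = 201 − 12q_X − 4q_W = 0 ⇒ q_X = 16.75 − (1/3)q_W.
Substituting the second reaction function into the first: q_W = 25.25 − 0.5(16.75 − (1/3)q_W), which gives (5/6)q_W = 16.875 ⇒ q_W = 20.25.
Then q_X = 16.75 − (1/3)·20.25 = 10.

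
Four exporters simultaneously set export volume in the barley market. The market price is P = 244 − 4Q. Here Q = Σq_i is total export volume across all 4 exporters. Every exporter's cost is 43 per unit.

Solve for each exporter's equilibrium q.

A representative exporter's profit is π_i = q_i(244 − 4Q) − 43q_i, with Q = q_i + Σ_{j≠i} q_j.
First-order condition: 201 − 8q_i − 4Σ_{j≠i} q_j = 0.
In a symmetric equilibrium every exporter chooses the same q, so Σ_{j≠i} q_j = 3q. The condition becomes 201 − 20q = 0, giving q = 201/20 = 10.05.

10.05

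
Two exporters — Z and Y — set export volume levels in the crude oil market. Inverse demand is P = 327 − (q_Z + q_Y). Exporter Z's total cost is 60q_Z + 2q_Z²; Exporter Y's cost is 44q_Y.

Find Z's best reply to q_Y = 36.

Exporter Z's profit: π = q_Z(327 − (q_Z + q_Y)) − 60q_Z − 2q_Z².
∂π/∂q_Z = 267 − 6q_Z − q_Y = 0, so q_Z = 44.5 − (1/6)q_Y.
At q_Y = 36: q_Z = 44.5 − (1/6)·36 = 38.5.

38.5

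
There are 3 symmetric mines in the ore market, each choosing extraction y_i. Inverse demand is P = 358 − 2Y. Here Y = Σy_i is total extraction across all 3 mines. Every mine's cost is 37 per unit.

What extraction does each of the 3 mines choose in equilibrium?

40.125

A representative mine's profit is π_i = y_i(358 − 2Y) − 37y_i, with Y = y_i + Σ_{j≠i} y_j.
First-order condition: 321 − 4y_i − 2Σ_{j≠i} y_j = 0.
With identical mines, set every y_j = y: then 321 − 4y − 4y = 0, i.e. y = 321/8 = 40.125.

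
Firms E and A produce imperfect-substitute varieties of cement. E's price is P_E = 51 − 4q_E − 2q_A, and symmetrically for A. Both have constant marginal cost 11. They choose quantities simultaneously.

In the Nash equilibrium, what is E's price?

27

Firm E's profit: π = q_E(51 − 4q_E − 2q_A) − 11q_E.
∂π/∂q_E = 40 − 8q_E − 2q_A = 0 ⇒ q_E = 5 − 0.25q_A.
Setting q_E = q_A in the reaction function: q_E = 5 − 0.25q_E, so q_E = 5 / 1.25 = 4.
P_E = 51 − 4·4 − 2·4 = 27.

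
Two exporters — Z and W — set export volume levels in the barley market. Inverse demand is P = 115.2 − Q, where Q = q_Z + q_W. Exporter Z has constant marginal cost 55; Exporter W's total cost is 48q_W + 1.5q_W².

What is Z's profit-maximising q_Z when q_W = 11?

24.6

Exporter Z's profit: π = q_Z(115.2 − (q_Z + q_W)) − 55q_Z.
∂π/∂q_Z = 60.2 − 2q_Z − q_W = 0, so q_Z = 30.1 − 0.5q_W.
At q_W = 11: q_Z = 30.1 − 0.5·11 = 24.6.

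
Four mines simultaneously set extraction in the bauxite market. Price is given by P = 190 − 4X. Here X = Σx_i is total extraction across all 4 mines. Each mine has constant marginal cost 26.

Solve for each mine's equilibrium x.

8.2

A representative mine's profit is π_i = x_i(190 − 4X) − 26x_i, with X = x_i + Σ_{j≠i} x_j.
First-order condition: 164 − 8x_i − 4Σ_{j≠i} x_j = 0.
With identical mines, set every x_j = x: then 164 − 8x − 12x = 0, i.e. x = 164/20 = 8.2.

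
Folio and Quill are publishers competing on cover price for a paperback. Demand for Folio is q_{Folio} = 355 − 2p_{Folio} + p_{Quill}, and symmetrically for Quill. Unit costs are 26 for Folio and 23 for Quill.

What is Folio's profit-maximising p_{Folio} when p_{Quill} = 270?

169.25

Folio's profit: π = (p_{Folio} − 26)(355 − 2p_{Folio} + p_{Quill}).
∂π/∂p_{Folio} = 407 − 4p_{Folio} + p_{Quill} = 0 ⇒ p_{Folio} = 101.75 + 0.25p_{Quill}.
At p_{Quill} = 270: p_{Folio} = 101.75 + 0.25·270 = 169.25.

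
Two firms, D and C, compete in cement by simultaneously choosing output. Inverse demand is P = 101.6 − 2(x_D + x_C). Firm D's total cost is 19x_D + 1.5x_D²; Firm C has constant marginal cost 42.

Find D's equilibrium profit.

Firm D's profit: π = x_D(101.6 − 2(x_D + x_C)) − 19x_D − 1.5x_D².
∂π/∂x_D = 82.6 − 7x_D − 2x_C = 0, so x_D = 11.8 − (2/7)x_C.
For C: ∂π/∂x_C = 59.6 − 4x_C − 2x_D = 0 ⇒ x_C = 14.9 − 0.5x_D.
Plugging x_C into D's best response: x_D = 11.8 − (2/7)(14.9 − 0.5x_D) ⇒ (6/7)x_D = 264/35, so x_D = 8.8.
Then x_C = 14.9 − 0.5·8.8 = 10.5.
Price P = 101.6 − 2·19.3 = 63.
D's profit: (63 − 19)·8.8 − 1.5(8.8)² = 271.04.

271.04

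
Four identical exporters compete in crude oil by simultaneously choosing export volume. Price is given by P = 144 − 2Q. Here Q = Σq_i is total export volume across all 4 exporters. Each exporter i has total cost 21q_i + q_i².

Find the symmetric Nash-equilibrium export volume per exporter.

10.25

A representative exporter's profit is π_i = q_i(144 − 2Q) − 21q_i − q_i², with Q = q_i + Σ_{j≠i} q_j.
First-order condition: 123 − 6q_i − 2Σ_{j≠i} q_j = 0.
In a symmetric equilibrium every exporter chooses the same q, so Σ_{j≠i} q_j = 3q. The condition becomes 123 − 12q = 0, giving q = 123/12 = 10.25.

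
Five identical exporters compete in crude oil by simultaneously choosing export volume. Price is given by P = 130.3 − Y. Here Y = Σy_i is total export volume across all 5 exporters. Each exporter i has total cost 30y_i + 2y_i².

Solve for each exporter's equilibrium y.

10.03

A representative exporter's profit is π_i = y_i(130.3 − Y) − 30y_i − 2y_i², with Y = y_i + Σ_{j≠i} y_j.
First-order condition: 100.3 − 6y_i − Σ_{j≠i} y_j = 0.
Imposing symmetry (y_j = y for all j) turns Σ_{j≠i} y_j into 4y, so 100.3 = 10y and y = 10.03.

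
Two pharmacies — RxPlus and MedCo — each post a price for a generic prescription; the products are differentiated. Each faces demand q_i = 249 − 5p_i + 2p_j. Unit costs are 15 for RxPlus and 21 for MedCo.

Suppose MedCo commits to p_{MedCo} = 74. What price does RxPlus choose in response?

47.2

RxPlus's profit: π = (p_{RxPlus} − 15)(249 − 5p_{RxPlus} + 2p_{MedCo}).
∂π/∂p_{RxPlus} = 324 − 10p_{RxPlus} + 2p_{MedCo} = 0 ⇒ p_{RxPlus} = 32.4 + 0.2p_{MedCo}.
At p_{MedCo} = 74: p_{RxPlus} = 32.4 + 0.2·74 = 47.2.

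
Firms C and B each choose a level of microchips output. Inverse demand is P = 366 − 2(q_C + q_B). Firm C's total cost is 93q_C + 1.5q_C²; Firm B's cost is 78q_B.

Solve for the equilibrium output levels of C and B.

Firm C's profit: π = q_C(366 − 2(q_C + q_B)) − 93q_C − 1.5q_C².
∂π/∂q_C = 273 − 7q_C − 2q_B = 0, so q_C = 39 − (2/7)q_B.
For B: ∂π/∂q_B = 288 − 4q_B − 2q_C = 0 ⇒ q_B = 72 − 0.5q_C.
Plugging q_B into C's best response: q_C = 39 − (2/7)(72 − 0.5q_C) ⇒ (6/7)q_C = 129/7, so q_C = 21.5.
Then q_B = 72 − 0.5·21.5 = 61.25.

21.5, 61.25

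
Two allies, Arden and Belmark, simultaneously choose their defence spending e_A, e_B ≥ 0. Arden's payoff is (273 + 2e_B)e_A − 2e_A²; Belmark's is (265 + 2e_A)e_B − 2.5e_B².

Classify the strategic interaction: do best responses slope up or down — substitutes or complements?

strategic complements

Expanding Arden's payoff: 273e_A + 2e_Be_A − 2e_A².
∂π/∂e_A = 273 + 2e_B − 4e_A = 0, so e_A = 68.25 + 0.5e_B.
The best-response slope de_A/de_B = 0.5 > 0: the reaction function is upward-sloping, so the choices are strategic complements.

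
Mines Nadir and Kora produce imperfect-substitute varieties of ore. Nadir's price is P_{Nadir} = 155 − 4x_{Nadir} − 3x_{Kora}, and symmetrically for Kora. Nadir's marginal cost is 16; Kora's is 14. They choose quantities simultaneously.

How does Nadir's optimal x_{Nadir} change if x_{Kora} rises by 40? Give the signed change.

-15

Mine Nadir's profit: π = x_{Nadir}(155 − 4x_{Nadir} − 3x_{Kora}) − 16x_{Nadir}.
∂π/∂x_{Nadir} = 139 − 8x_{Nadir} − 3x_{Kora} = 0 ⇒ x_{Nadir} = 17.375 − 0.375x_{Kora}.
The reaction-function slope is −0.375, so a 40-unit rise in x_{Kora} moves x_{Nadir} by −0.375 × 40 = −15. Nadir's best response falls — the actions are strategic substitutes.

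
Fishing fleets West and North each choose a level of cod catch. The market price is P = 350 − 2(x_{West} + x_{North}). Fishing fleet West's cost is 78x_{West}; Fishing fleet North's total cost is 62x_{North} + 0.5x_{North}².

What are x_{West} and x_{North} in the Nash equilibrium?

49, 38

Fishing fleet West's profit: π = x_{West}(350 − 2(x_{West} + x_{North})) − 78x_{West}.
∂π/∂x_{West} = 272 − 4x_{West} − 2x_{North} = 0, so x_{West} = 68 − 0.5x_{North}.
For North: ∂π/∂x_{North} = 288 − 5x_{North} − 2x_{West} = 0 ⇒ x_{North} = 57.6 − 0.4x_{West}.
Solving the two reaction functions simultaneously: (1 − (−0.5)(−0.4))x_{West} = 68 − 0.5·57.6, so 0.8x_{West} = 39.2 and x_{West} = 49.
Then x_{North} = 57.6 − 0.4·49 = 38.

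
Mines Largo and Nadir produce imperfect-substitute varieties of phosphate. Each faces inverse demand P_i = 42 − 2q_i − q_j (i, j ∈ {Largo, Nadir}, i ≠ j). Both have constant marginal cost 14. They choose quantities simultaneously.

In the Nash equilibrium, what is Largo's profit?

62.72

Mine Largo's profit: π = q_{Largo}(42 − 2q_{Largo} − q_{Nadir}) − 14q_{Largo}.
∂π/∂q_{Largo} = 28 − 4q_{Largo} − q_{Nadir} = 0 ⇒ q_{Largo} = 7 − 0.25q_{Nadir}.
Setting q_{Largo} = q_{Nadir} in the reaction function: q_{Largo} = 7 − 0.25q_{Largo}, so q_{Largo} = 7 / 1.25 = 5.6.
P_{Largo} = 42 − 2·5.6 − 5.6 = 25.2.
Profit = (25.2 − 14)·5.6 = 62.72.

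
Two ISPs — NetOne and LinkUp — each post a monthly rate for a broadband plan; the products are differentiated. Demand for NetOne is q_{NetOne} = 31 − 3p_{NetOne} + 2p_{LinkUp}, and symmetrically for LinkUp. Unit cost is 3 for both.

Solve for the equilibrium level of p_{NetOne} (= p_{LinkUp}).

10

NetOne's profit: π = (p_{NetOne} − 3)(31 − 3p_{NetOne} + 2p_{LinkUp}).
∂π/∂p_{NetOne} = 40 − 6p_{NetOne} + 2p_{LinkUp} = 0 ⇒ p_{NetOne} = 20/3 + (1/3)p_{LinkUp}.
Setting p_{NetOne} = p_{LinkUp} in the reaction function: p_{NetOne} = 20/3 + (1/3)p_{NetOne}, so p_{NetOne} = (20/3) / (2/3) = 10.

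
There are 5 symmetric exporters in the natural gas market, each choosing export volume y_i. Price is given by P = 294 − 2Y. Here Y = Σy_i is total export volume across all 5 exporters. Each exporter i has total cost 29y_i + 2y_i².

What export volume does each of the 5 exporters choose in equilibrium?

16.5625

A representative exporter's profit is π_i = y_i(294 − 2Y) − 29y_i − 2y_i², with Y = y_i + Σ_{j≠i} y_j.
First-order condition: 265 − 8y_i − 2Σ_{j≠i} y_j = 0.
With identical exporters, set every y_j = y: then 265 − 8y − 8y = 0, i.e. y = 265/16 = 16.5625.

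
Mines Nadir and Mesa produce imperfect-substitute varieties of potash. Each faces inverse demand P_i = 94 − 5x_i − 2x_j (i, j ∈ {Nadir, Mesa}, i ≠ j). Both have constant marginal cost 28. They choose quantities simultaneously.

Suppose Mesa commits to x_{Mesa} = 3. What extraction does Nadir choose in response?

Mine Nadir's profit: π = x_{Nadir}(94 − 5x_{Nadir} − 2x_{Mesa}) − 28x_{Nadir}.
∂π/∂x_{Nadir} = 66 − 10x_{Nadir} − 2x_{Mesa} = 0 ⇒ x_{Nadir} = 6.6 − 0.2x_{Mesa}.
At x_{Mesa} = 3: x_{Nadir} = 6.6 − 0.2·3 = 6.

6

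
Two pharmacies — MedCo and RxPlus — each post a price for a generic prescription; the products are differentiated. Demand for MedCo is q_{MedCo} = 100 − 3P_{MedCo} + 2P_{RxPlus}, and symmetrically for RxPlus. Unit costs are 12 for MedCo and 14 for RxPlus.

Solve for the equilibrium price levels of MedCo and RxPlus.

MedCo's profit: π = (P_{MedCo} − 12)(100 − 3P_{MedCo} + 2P_{RxPlus}).
∂π/∂P_{MedCo} = 136 − 6P_{MedCo} + 2P_{RxPlus} = 0 ⇒ P_{MedCo} = 68/3 + (1/3)P_{RxPlus}.
Similarly P_{RxPlus} = 71/3 + (1/3)P_{MedCo}.
Substituting the second reaction function into the first: P_{MedCo} = 68/3 + (1/3)(71/3 + (1/3)P_{MedCo}), which gives (8/9)P_{MedCo} = 275/9 ⇒ P_{MedCo} = 34.375.
Then P_{RxPlus} = 71/3 + (1/3)·34.375 = 35.125.

34.375, 35.125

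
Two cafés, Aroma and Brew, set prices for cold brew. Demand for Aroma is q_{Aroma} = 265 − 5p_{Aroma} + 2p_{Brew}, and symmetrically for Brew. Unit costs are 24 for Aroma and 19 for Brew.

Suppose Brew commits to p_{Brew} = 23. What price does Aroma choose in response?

43.1

Aroma's profit: π = (p_{Aroma} − 24)(265 − 5p_{Aroma} + 2p_{Brew}).
∂π/∂p_{Aroma} = 385 − 10p_{Aroma} + 2p_{Brew} = 0 ⇒ p_{Aroma} = 38.5 + 0.2p_{Brew}.
At p_{Brew} = 23: p_{Aroma} = 38.5 + 0.2·23 = 43.1.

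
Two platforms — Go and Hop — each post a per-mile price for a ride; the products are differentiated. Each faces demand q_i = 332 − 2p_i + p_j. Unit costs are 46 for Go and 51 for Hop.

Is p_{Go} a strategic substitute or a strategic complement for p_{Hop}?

strategic complements

Go's profit: π = (p_{Go} − 46)(332 − 2p_{Go} + p_{Hop}).
∂π/∂p_{Go} = 424 − 4p_{Go} + p_{Hop} = 0 ⇒ p_{Go} = 106 + 0.25p_{Hop}.
The best-response slope dp_{Go}/dp_{Hop} = 0.25 > 0: the reaction function is upward-sloping, so the choices are strategic complements.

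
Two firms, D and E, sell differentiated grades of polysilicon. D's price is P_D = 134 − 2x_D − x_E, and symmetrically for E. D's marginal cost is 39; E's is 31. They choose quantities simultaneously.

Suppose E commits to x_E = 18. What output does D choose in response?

Firm D's profit: π = x_D(134 − 2x_D − x_E) − 39x_D.
∂π/∂x_D = 95 − 4x_D − x_E = 0 ⇒ x_D = 23.75 − 0.25x_E.
At x_E = 18: x_D = 23.75 − 0.25·18 = 19.25.

19.25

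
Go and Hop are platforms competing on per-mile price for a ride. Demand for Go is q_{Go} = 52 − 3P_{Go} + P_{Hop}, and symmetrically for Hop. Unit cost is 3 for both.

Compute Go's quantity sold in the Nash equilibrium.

27.6

Go's profit: π = (P_{Go} − 3)(52 − 3P_{Go} + P_{Hop}).
∂π/∂P_{Go} = 61 − 6P_{Go} + P_{Hop} = 0 ⇒ P_{Go} = 61/6 + (1/6)P_{Hop}.
Setting P_{Go} = P_{Hop} in the reaction function: P_{Go} = 61/6 + (1/6)P_{Go}, so P_{Go} = (61/6) / (5/6) = 12.2.
q_{Go} = 52 − 3·12.2 + 12.2 = 27.6.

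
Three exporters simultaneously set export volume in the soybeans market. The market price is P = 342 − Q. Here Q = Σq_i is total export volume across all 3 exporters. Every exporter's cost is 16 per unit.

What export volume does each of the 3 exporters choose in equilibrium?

A representative exporter's profit is π_i = q_i(342 − Q) − 16q_i, with Q = q_i + Σ_{j≠i} q_j.
First-order condition: 326 − 2q_i − Σ_{j≠i} q_j = 0.
In a symmetric equilibrium every exporter chooses the same q, so Σ_{j≠i} q_j = 2q. The condition becomes 326 − 4q = 0, giving q = 326/4 = 81.5.

81.5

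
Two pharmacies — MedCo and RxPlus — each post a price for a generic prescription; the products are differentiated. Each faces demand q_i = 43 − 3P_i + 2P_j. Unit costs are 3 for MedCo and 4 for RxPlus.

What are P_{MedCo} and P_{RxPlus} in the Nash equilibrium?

13.1875, 13.5625

MedCo's profit: π = (P_{MedCo} − 3)(43 − 3P_{MedCo} + 2P_{RxPlus}).
∂π/∂P_{MedCo} = 52 − 6P_{MedCo} + 2P_{RxPlus} = 0 ⇒ P_{MedCo} = 26/3 + (1/3)P_{RxPlus}.
Similarly P_{RxPlus} = 55/6 + (1/3)P_{MedCo}.
Substituting the second reaction function into the first: P_{MedCo} = 26/3 + (1/3)(55/6 + (1/3)P_{MedCo}), which gives (8/9)P_{MedCo} = 211/18 ⇒ P_{MedCo} = 13.1875.
Then P_{RxPlus} = 55/6 + (1/3)·13.1875 = 13.5625.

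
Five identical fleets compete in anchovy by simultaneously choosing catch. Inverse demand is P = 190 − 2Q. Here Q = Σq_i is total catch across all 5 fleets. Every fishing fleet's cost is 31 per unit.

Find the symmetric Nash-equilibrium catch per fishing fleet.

13.25

A representative fishing fleet's profit is π_i = q_i(190 − 2Q) − 31q_i, with Q = q_i + Σ_{j≠i} q_j.
First-order condition: 159 − 4q_i − 2Σ_{j≠i} q_j = 0.
Imposing symmetry (q_j = q for all j) turns Σ_{j≠i} q_j into 4q, so 159 = 12q and q = 13.25.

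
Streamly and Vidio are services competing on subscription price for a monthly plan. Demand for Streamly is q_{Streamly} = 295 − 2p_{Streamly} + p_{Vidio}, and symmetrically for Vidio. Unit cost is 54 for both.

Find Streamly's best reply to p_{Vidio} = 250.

Streamly's profit: π = (p_{Streamly} − 54)(295 − 2p_{Streamly} + p_{Vidio}).
∂π/∂p_{Streamly} = 403 − 4p_{Streamly} + p_{Vidio} = 0 ⇒ p_{Streamly} = 100.75 + 0.25p_{Vidio}.
At p_{Vidio} = 250: p_{Streamly} = 100.75 + 0.25·250 = 163.25.

163.25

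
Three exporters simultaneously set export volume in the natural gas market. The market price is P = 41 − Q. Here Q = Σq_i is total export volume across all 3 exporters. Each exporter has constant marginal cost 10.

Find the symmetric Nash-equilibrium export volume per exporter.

7.75

A representative exporter's profit is π_i = q_i(41 − Q) − 10q_i, with Q = q_i + Σ_{j≠i} q_j.
First-order condition: 31 − 2q_i − Σ_{j≠i} q_j = 0.
In a symmetric equilibrium every exporter chooses the same q, so Σ_{j≠i} q_j = 2q. The condition becomes 31 − 4q = 0, giving q = 31/4 = 7.75.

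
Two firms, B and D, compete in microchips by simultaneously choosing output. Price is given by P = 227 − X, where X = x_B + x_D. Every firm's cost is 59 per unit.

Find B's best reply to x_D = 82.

Firm B's profit: π = x_B(227 − (x_B + x_D)) − 59x_B.
∂π/∂x_B = 168 − 2x_B − x_D = 0, so x_B = 84 − 0.5x_D.
At x_D = 82: x_B = 84 − 0.5·82 = 43.

43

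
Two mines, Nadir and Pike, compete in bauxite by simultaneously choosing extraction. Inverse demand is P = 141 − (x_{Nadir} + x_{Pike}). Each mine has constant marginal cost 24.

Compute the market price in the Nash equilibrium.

Mine Nadir's profit: π = x_{Nadir}(141 − (x_{Nadir} + x_{Pike})) − 24x_{Nadir}.
∂π/∂x_{Nadir} = 117 − 2x_{Nadir} − x_{Pike} = 0, so x_{Nadir} = 58.5 − 0.5x_{Pike}.
The game is symmetric, so in equilibrium x_{Pike} = x_{Nadir}: the reaction function gives 1.5x_{Nadir} = 58.5, hence x_{Nadir} = 39.
Equilibrium price: P = 141 − 78 = 63.

63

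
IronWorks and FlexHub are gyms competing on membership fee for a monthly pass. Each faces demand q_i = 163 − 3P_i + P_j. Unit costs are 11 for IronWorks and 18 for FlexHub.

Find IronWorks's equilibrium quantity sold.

IronWorks's profit: π = (P_{IronWorks} − 11)(163 − 3P_{IronWorks} + P_{FlexHub}).
∂π/∂P_{IronWorks} = 196 − 6P_{IronWorks} + P_{FlexHub} = 0 ⇒ P_{IronWorks} = 98/3 + (1/6)P_{FlexHub}.
Similarly P_{FlexHub} = 217/6 + (1/6)P_{IronWorks}.
Plugging P_{FlexHub} into IronWorks's best response: P_{IronWorks} = 98/3 + (1/6)(217/6 + (1/6)P_{IronWorks}) ⇒ (35/36)P_{IronWorks} = 1393/36, so P_{IronWorks} = 39.8.
Then P_{FlexHub} = 217/6 + (1/6)·39.8 = 42.8.
q_{IronWorks} = 163 − 3·39.8 + 42.8 = 86.4.

86.4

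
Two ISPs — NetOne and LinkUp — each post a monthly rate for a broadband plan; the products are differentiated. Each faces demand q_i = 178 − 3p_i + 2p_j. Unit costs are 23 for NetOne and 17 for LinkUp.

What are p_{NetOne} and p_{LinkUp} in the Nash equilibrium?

NetOne's profit: π = (p_{NetOne} − 23)(178 − 3p_{NetOne} + 2p_{LinkUp}).
∂π/∂p_{NetOne} = 247 − 6p_{NetOne} + 2p_{LinkUp} = 0 ⇒ p_{NetOne} = 247/6 + (1/3)p_{LinkUp}.
Similarly p_{LinkUp} = 229/6 + (1/3)p_{NetOne}.
Solving the two reaction functions simultaneously: (1 − (1/3)(1/3))p_{NetOne} = 247/6 + (1/3)·(229/6), so (8/9)p_{NetOne} = 485/9 and p_{NetOne} = 60.625.
Then p_{LinkUp} = 229/6 + (1/3)·60.625 = 58.375.

60.625, 58.375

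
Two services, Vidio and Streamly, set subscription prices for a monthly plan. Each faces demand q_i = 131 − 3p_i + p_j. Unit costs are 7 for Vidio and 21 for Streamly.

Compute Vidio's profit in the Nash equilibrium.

Vidio's profit: π = (p_{Vidio} − 7)(131 − 3p_{Vidio} + p_{Streamly}).
∂π/∂p_{Vidio} = 152 − 6p_{Vidio} + p_{Streamly} = 0 ⇒ p_{Vidio} = 76/3 + (1/6)p_{Streamly}.
Similarly p_{Streamly} = 97/3 + (1/6)p_{Vidio}.
Substituting the second reaction function into the first: p_{Vidio} = 76/3 + (1/6)(97/3 + (1/6)p_{Vidio}), which gives (35/36)p_{Vidio} = 553/18 ⇒ p_{Vidio} = 31.6.
Then p_{Streamly} = 97/3 + (1/6)·31.6 = 37.6.
q_{Vidio} = 131 − 3·31.6 + 37.6 = 73.8.
Profit = (31.6 − 7)·73.8 = 1815.48.

1815.48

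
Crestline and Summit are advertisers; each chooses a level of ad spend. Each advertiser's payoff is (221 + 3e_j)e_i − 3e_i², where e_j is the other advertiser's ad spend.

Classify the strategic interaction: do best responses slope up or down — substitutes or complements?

Crestline's payoff is (221 + 3e_S)e_C − 3e_C².
∂π/∂e_C = 221 + 3e_S − 6e_C = 0, so e_C = 221/6 + 0.5e_S.
The best-response slope de_C/de_S = 0.5 > 0: the reaction function is upward-sloping, so the choices are strategic complements.

strategic complements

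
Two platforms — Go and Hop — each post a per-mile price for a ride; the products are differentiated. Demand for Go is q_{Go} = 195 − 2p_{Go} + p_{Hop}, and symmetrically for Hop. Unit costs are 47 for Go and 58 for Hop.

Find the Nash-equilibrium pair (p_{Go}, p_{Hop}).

Go's profit: π = (p_{Go} − 47)(195 − 2p_{Go} + p_{Hop}).
∂π/∂p_{Go} = 289 − 4p_{Go} + p_{Hop} = 0 ⇒ p_{Go} = 72.25 + 0.25p_{Hop}.
Similarly p_{Hop} = 77.75 + 0.25p_{Go}.
Plugging p_{Hop} into Go's best response: p_{Go} = 72.25 + 0.25(77.75 + 0.25p_{Go}) ⇒ 0.9375p_{Go} = 91.6875, so p_{Go} = 97.8.
Then p_{Hop} = 77.75 + 0.25·97.8 = 102.2.

97.8, 102.2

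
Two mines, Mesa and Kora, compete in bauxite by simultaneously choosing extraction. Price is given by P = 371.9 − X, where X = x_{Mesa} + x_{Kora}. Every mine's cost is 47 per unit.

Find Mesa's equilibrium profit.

Mine Mesa's profit: π = x_{Mesa}(371.9 − (x_{Mesa} + x_{Kora})) − 47x_{Mesa}.
∂π/∂x_{Mesa} = 324.9 − 2x_{Mesa} − x_{Kora} = 0, so x_{Mesa} = 162.45 − 0.5x_{Kora}.
Setting x_{Mesa} = x_{Kora} in the reaction function: x_{Mesa} = 162.45 − 0.5x_{Mesa}, so x_{Mesa} = 162.45 / 1.5 = 108.3.
Price P = 371.9 − 216.6 = 155.3.
Mesa's profit: (155.3 − 47)·108.3 = 11728.89.

11728.89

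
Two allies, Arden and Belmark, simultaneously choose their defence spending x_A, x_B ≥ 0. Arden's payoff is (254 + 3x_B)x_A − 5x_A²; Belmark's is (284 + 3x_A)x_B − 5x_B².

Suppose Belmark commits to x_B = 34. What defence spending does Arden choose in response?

Expanding Arden's payoff: 254x_A + 3x_Bx_A − 5x_A².
∂π/∂x_A = 254 + 3x_B − 10x_A = 0, so x_A = 25.4 + 0.3x_B.
At x_B = 34: x_A = 25.4 + 0.3·34 = 35.6.

35.6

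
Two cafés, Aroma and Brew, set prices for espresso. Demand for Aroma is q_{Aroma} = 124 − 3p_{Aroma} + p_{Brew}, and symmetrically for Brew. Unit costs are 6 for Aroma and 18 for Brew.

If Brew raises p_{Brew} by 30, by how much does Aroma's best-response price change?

Aroma's profit: π = (p_{Aroma} − 6)(124 − 3p_{Aroma} + p_{Brew}).
∂π/∂p_{Aroma} = 142 − 6p_{Aroma} + p_{Brew} = 0 ⇒ p_{Aroma} = 71/3 + (1/6)p_{Brew}.
The reaction-function slope is 1/6, so a 30-unit rise in p_{Brew} moves p_{Aroma} by 1/6 × 30 = 5. Aroma's best response rises — the actions are strategic complements.

5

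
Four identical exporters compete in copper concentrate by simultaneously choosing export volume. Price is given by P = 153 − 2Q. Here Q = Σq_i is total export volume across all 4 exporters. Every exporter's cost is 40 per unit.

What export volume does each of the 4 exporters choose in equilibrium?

11.3

A representative exporter's profit is π_i = q_i(153 − 2Q) − 40q_i, with Q = q_i + Σ_{j≠i} q_j.
First-order condition: 113 − 4q_i − 2Σ_{j≠i} q_j = 0.
Imposing symmetry (q_j = q for all j) turns Σ_{j≠i} q_j into 3q, so 113 = 10q and q = 11.3.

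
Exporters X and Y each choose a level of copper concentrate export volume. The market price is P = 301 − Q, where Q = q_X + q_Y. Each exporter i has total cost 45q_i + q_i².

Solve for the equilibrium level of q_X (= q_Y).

51.2

Exporter X's profit: π = q_X(301 − (q_X + q_Y)) − 45q_X − q_X².
∂π/∂q_X = 256 − 4q_X − q_Y = 0, so q_X = 64 − 0.25q_Y.
The game is symmetric, so in equilibrium q_Y = q_X: the reaction function gives 1.25q_X = 64, hence q_X = 51.2.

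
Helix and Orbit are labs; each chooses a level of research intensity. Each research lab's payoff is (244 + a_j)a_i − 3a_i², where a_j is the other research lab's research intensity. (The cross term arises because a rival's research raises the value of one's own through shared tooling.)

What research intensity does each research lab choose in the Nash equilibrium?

48.8

Helix's payoff is (244 + a_O)a_H − 3a_H².
∂π/∂a_H = 244 + a_O − 6a_H = 0, so a_H = 122/3 + (1/6)a_O.
The game is symmetric, so in equilibrium a_O = a_H: the reaction function gives (5/6)a_H = 122/3, hence a_H = 48.8.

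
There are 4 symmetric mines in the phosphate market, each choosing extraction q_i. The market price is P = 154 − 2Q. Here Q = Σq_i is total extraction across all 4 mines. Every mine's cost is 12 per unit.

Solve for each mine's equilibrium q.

A representative mine's profit is π_i = q_i(154 − 2Q) − 12q_i, with Q = q_i + Σ_{j≠i} q_j.
First-order condition: 142 − 4q_i − 2Σ_{j≠i} q_j = 0.
With identical mines, set every q_j = q: then 142 − 4q − 6q = 0, i.e. q = 142/10 = 14.2.

14.2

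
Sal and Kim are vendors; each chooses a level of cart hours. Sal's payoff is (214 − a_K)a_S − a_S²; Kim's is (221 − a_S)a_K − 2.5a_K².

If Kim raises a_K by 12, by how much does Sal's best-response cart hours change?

Expanding Sal's payoff: 214a_S − a_Ka_S − a_S².
∂π/∂a_S = 214 − a_K − 2a_S = 0, so a_S = 107 − 0.5a_K.
The reaction-function slope is −0.5, so a 12-unit rise in a_K moves a_S by −0.5 × 12 = −6. Sal's best response falls — the actions are strategic substitutes.

-6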